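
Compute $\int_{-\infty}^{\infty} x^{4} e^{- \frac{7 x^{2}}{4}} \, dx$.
$\frac{24 \sqrt{7} \sqrt{\pi}}{343}$

Start from the elementary integral
$$J(a) = \int_{-\infty}^{\infty} e^{- a x^{2}} \, dx = \frac{\sqrt{\pi}}{\sqrt{a}}.$$

Differentiating under the integral sign brings down a factor of $(-x^2)$:
$$\frac{dJ}{da} = \int_{-\infty}^{\infty} - x^{2} e^{- a x^{2}} \, dx = - \frac{\sqrt{\pi}}{2 a^{\frac{3}{2}}}.$$

Repeating twice in total — each differentiation brings down another $(-x^2)$ — gives
$$\frac{d^{2}J}{da^{2}} = \int_{-\infty}^{\infty} x^{4} e^{- a x^{2}} \, dx = \frac{3 \sqrt{\pi}}{4 a^{\frac{5}{2}}},$$
and the integrand here is exactly the target integrand, so $I = \frac{3 \sqrt{\pi}}{4 a^{\frac{5}{2}}}$.

Setting $a = \frac{7}{4}$:
$$I = \frac{24 \sqrt{7} \sqrt{\pi}}{343}.$$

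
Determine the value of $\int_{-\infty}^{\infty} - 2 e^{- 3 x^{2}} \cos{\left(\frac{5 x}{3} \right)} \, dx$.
$- \frac{2 \sqrt{3} \sqrt{\pi}}{3 e^{\frac{25}{108}}}$

Define $I(b) = \int_{-\infty}^{\infty} - 2 e^{- 3 x^{2}} \cos{\left(b x \right)} \, dx$.

Differentiating under the integral sign,
$$I'(b) = \int_{-\infty}^{\infty} 2 x e^{- 3 x^{2}} \sin{\left(b x \right)} \, dx.$$

Integrate $\int_{-\infty}^{\infty} x \sin(b x)\, e^{- 3 x^{2}}\, dx$ by parts with $u = \sin(b x)$ and $dv = x\, e^{- 3 x^{2}}\, dx$, giving $v = - \frac{e^{- 3 x^{2}}}{6}$. The boundary term vanishes and
$$\int_{-\infty}^{\infty} x \sin(b x)\, e^{- 3 x^{2}}\, dx = \frac{b}{6} \int_{-\infty}^{\infty} \cos(b x)\, e^{- 3 x^{2}}\, dx,$$
so $I'(b) = - \frac{b}{6}\, I(b)$.

This is a separable first-order ODE; solving with the initial condition $I(0) = \int_{-\infty}^{\infty} - 2 e^{- 3 x^{2}}\,dx = - \frac{2 \sqrt{3} \sqrt{\pi}}{3}$ gives
$$I(b) = - \frac{2 \sqrt{3} \sqrt{\pi} e^{- \frac{b^{2}}{12}}}{3}.$$

Setting $b = \frac{5}{3}$:
$$I = - \frac{2 \sqrt{3} \sqrt{\pi}}{3 e^{\frac{25}{108}}}.$$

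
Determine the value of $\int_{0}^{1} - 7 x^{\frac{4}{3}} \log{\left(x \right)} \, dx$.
$\frac{9}{7}$

Start from the elementary integral
$$J(a) = \int_{0}^{1} - 7 x^{a} \, dx = - \frac{7}{a + 1}.$$

Differentiating under the integral sign brings down a factor of $\ln x$:
$$\frac{dJ}{da} = \int_{0}^{1} - 7 x^{a} \log{\left(x \right)} \, dx = \frac{7}{\left(a + 1\right)^{2}}.$$

The integral on the left is $I$, so $I = \frac{7}{\left(a + 1\right)^{2}}$.

Setting $a = \frac{4}{3}$:
$$I = \frac{9}{7}.$$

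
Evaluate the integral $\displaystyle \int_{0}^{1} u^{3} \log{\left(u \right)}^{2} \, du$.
$\frac{1}{32}$

Start from the elementary integral
$$J(a) = \int_{0}^{1} u^{a} \, du = \frac{1}{a + 1}.$$

Differentiating under the integral sign brings down a factor of $\ln u$:
$$\frac{dJ}{da} = \int_{0}^{1} u^{a} \log{\left(u \right)} \, du = - \frac{1}{\left(a + 1\right)^{2}}.$$

Repeating twice in total — each differentiation brings down another $\ln u$ — gives
$$\frac{d^{2}J}{da^{2}} = \int_{0}^{1} u^{a} \log{\left(u \right)}^{2} \, du = \frac{2}{\left(a + 1\right)^{3}},$$
and the integrand here is exactly the target integrand, so $I = \frac{2}{\left(a + 1\right)^{3}}$.

Setting $a = 3$:
$$I = \frac{1}{32}.$$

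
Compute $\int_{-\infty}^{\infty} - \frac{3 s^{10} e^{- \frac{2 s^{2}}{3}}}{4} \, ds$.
$- \frac{688905 \sqrt{6} \sqrt{\pi}}{8192}$

Start from the elementary integral
$$J(a) = \int_{-\infty}^{\infty} - \frac{3 e^{- a s^{2}}}{4} \, ds = - \frac{3 \sqrt{\pi}}{4 \sqrt{a}}.$$

Differentiating under the integral sign brings down a factor of $(-s^2)$:
$$\frac{dJ}{da} = \int_{-\infty}^{\infty} \frac{3 s^{2} e^{- a s^{2}}}{4} \, ds = \frac{3 \sqrt{\pi}}{8 a^{\frac{3}{2}}}.$$

Repeating $5$ times in total — each differentiation brings down another $(-s^2)$ — gives
$$\frac{d^{5}J}{da^{5}} = \int_{-\infty}^{\infty} \frac{3 s^{10} e^{- a s^{2}}}{4} \, ds = \frac{2835 \sqrt{\pi}}{128 a^{\frac{11}{2}}},$$
and the integrand here is $(-1)^{5}$ times the target integrand, so $I = (-1)^{5}\,\frac{d^{5}J}{da^{5}} = - \frac{2835 \sqrt{\pi}}{128 a^{\frac{11}{2}}}$.

Setting $a = \frac{2}{3}$:
$$I = - \frac{688905 \sqrt{6} \sqrt{\pi}}{8192}.$$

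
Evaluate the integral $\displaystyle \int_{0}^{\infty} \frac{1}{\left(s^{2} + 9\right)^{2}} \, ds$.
$\frac{\pi}{108}$

Begin with the known result
$$J(a) = \int_{0}^{\infty} \frac{1}{a^{2} + s^{2}} \, ds = \frac{\pi}{2 a}.$$

Differentiating under the integral sign with respect to $a$,
$$\frac{dJ}{da} = \int_{0}^{\infty} - \frac{2 a}{\left(a^{2} + s^{2}\right)^{2}} \, ds = - \frac{\pi}{2 a^{2}},$$
so $\int_{0}^{\infty} \frac{1}{\left(a^{2} + s^{2}\right)^{2}} \, ds = \frac{\pi}{4 a^{3}}$.

Setting $a = 3$:
$$I = \frac{\pi}{108}.$$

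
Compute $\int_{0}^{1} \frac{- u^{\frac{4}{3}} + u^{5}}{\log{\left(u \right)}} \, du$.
$\log{\left(\frac{18}{7} \right)}$

Introduce a parameter $a$ in the exponent: let $I(a) = \int_{0}^{1} \frac{- u^{\frac{4}{3}} + u^{a}}{\log{\left(u \right)}} \, du$.

Since $\dfrac{\partial}{\partial a}\,u^{a} = u^{a} \ln u$, the $\ln u$ in the denominator cancels and
$$\frac{dI}{da} = \int_{0}^{1} u^{a} \, du = \left[\frac{u^{a+1}}{a+1}\right]_0^1 = \frac{1}{a + 1}.$$

Integrating with respect to $a$ gives $I(a) = \log{\left(\frac{3 a}{7} + \frac{3}{7} \right)} + C$.

At $a = \frac{4}{3}$ the integrand is identically $0$, so $I(\frac{4}{3}) = 0$. The closed form gives $0$, hence $C = 0$.

Setting $a = 5$:
$$I = \log{\left(\frac{18}{7} \right)}.$$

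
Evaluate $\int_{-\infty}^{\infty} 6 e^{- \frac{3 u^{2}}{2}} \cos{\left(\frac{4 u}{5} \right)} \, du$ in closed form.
$\frac{2 \sqrt{6} \sqrt{\pi}}{e^{\frac{8}{75}}}$

Let $b$ denote the cosine frequency and define $I(b) = \int_{-\infty}^{\infty} 6 e^{- \frac{3 u^{2}}{2}} \cos{\left(b u \right)} \, du$.

Differentiating under the integral sign,
$$I'(b) = \int_{-\infty}^{\infty} - 6 u e^{- \frac{3 u^{2}}{2}} \sin{\left(b u \right)} \, du.$$

Integrate $\int_{-\infty}^{\infty} u \sin(b u)\, e^{- \frac{3 u^{2}}{2}}\, du$ by parts with $w = \sin(b u)$ and $dv = u\, e^{- \frac{3 u^{2}}{2}}\, du$, giving $v = - \frac{e^{- \frac{3 u^{2}}{2}}}{3}$. The boundary term vanishes and
$$\int_{-\infty}^{\infty} u \sin(b u)\, e^{- \frac{3 u^{2}}{2}}\, du = \frac{b}{3} \int_{-\infty}^{\infty} \cos(b u)\, e^{- \frac{3 u^{2}}{2}}\, du,$$
so $I'(b) = - \frac{b}{3}\, I(b)$.

This is a separable first-order ODE; solving with the initial condition $I(0) = \int_{-\infty}^{\infty} 6 e^{- \frac{3 u^{2}}{2}}\,du = 2 \sqrt{6} \sqrt{\pi}$ gives
$$I(b) = 2 \sqrt{6} \sqrt{\pi} e^{- \frac{b^{2}}{6}}.$$

Setting $b = \frac{4}{5}$:
$$I = \frac{2 \sqrt{6} \sqrt{\pi}}{e^{\frac{8}{75}}}.$$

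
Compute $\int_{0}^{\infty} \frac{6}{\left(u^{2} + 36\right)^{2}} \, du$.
$\frac{\pi}{144}$

Start from the standard arctangent integral
$$J(a) = \int_{0}^{\infty} \frac{6}{a^{2} + u^{2}} \, du = \frac{3 \pi}{a}.$$

Differentiating under the integral sign with respect to $a$,
$$\frac{dJ}{da} = \int_{0}^{\infty} - \frac{12 a}{\left(a^{2} + u^{2}\right)^{2}} \, du = - \frac{3 \pi}{a^{2}},$$
so $\int_{0}^{\infty} \frac{6}{\left(a^{2} + u^{2}\right)^{2}} \, du = \frac{3 \pi}{2 a^{3}}$.

Setting $a = 6$:
$$I = \frac{\pi}{144}.$$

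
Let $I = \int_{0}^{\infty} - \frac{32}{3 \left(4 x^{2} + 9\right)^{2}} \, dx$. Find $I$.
$- \frac{4 \pi}{81}$

Begin with the known result
$$J(a) = \int_{0}^{\infty} - \frac{2}{3 \left(a^{2} + x^{2}\right)} \, dx = - \frac{\pi}{3 a}.$$

Differentiating under the integral sign with respect to $a$,
$$\frac{dJ}{da} = \int_{0}^{\infty} \frac{4 a}{3 \left(a^{2} + x^{2}\right)^{2}} \, dx = \frac{\pi}{3 a^{2}},$$
so $\int_{0}^{\infty} - \frac{2}{3 \left(a^{2} + x^{2}\right)^{2}} \, dx = - \frac{\pi}{6 a^{3}}$.

Setting $a = \frac{3}{2}$:
$$I = - \frac{4 \pi}{81}.$$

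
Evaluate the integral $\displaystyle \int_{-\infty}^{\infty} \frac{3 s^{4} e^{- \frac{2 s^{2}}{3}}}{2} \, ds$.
$\frac{81 \sqrt{6} \sqrt{\pi}}{64}$

Begin with the known integral
$$J(a) = \int_{-\infty}^{\infty} \frac{3 e^{- a s^{2}}}{2} \, ds = \frac{3 \sqrt{\pi}}{2 \sqrt{a}}.$$

Differentiating under the integral sign brings down a factor of $(-s^2)$:
$$\frac{dJ}{da} = \int_{-\infty}^{\infty} - \frac{3 s^{2} e^{- a s^{2}}}{2} \, ds = - \frac{3 \sqrt{\pi}}{4 a^{\frac{3}{2}}}.$$

Repeating twice in total — each differentiation brings down another $(-s^2)$ — gives
$$\frac{d^{2}J}{da^{2}} = \int_{-\infty}^{\infty} \frac{3 s^{4} e^{- a s^{2}}}{2} \, ds = \frac{9 \sqrt{\pi}}{8 a^{\frac{5}{2}}},$$
and the integrand here is exactly the target integrand, so $I = \frac{9 \sqrt{\pi}}{8 a^{\frac{5}{2}}}$.

Setting $a = \frac{2}{3}$:
$$I = \frac{81 \sqrt{6} \sqrt{\pi}}{64}.$$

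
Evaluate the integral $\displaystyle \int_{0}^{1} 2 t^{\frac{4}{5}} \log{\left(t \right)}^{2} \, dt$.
$\frac{500}{729}$

Consider the simpler parametrised integral
$$J(a) = \int_{0}^{1} 2 t^{a} \, dt = \frac{2}{a + 1}.$$

Differentiating under the integral sign brings down a factor of $\ln t$:
$$\frac{dJ}{da} = \int_{0}^{1} 2 t^{a} \log{\left(t \right)} \, dt = - \frac{2}{\left(a + 1\right)^{2}}.$$

Repeating twice in total — each differentiation brings down another $\ln t$ — gives
$$\frac{d^{2}J}{da^{2}} = \int_{0}^{1} 2 t^{a} \log{\left(t \right)}^{2} \, dt = \frac{4}{\left(a + 1\right)^{3}},$$
and the integrand here is exactly the target integrand, so $I = \frac{4}{\left(a + 1\right)^{3}}$.

Setting $a = \frac{4}{5}$:
$$I = \frac{500}{729}.$$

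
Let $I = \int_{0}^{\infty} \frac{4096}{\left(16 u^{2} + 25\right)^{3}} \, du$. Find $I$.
$\frac{192 \pi}{3125}$

Recall the elementary integral
$$J(a) = \int_{0}^{\infty} \frac{1}{a^{2} + u^{2}} \, du = \frac{\pi}{2 a}.$$

Differentiating under the integral sign with respect to $a$,
$$\frac{dJ}{da} = \int_{0}^{\infty} - \frac{2 a}{\left(a^{2} + u^{2}\right)^{2}} \, du = - \frac{\pi}{2 a^{2}},$$
so $\int_{0}^{\infty} \frac{1}{\left(a^{2} + u^{2}\right)^{2}} \, du = \frac{\pi}{4 a^{3}}$.

Repeating — each differentiation of $1/(u^2+a^2)^j$ produces $-2ja/(u^2+a^2)^{j+1}$ — and dividing through by $-2ja$ at each step yields, after $2$ differentiations in total,
$$\int_{0}^{\infty} \frac{1}{\left(a^{2} + u^{2}\right)^{3}} \, du = \frac{3 \pi}{16 a^{5}}.$$

Setting $a = \frac{5}{4}$:
$$I = \frac{192 \pi}{3125}.$$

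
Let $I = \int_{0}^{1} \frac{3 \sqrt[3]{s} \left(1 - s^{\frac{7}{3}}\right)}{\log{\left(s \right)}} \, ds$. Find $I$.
$\log{\left(\frac{64}{1331} \right)}$

Consider the one-parameter family: let $I(a) = \int_{0}^{1} \frac{3 \left(- s^{\frac{8}{3}} + s^{a}\right)}{\log{\left(s \right)}} \, ds$.

Since $\dfrac{\partial}{\partial a}\,s^{a} = s^{a} \ln s$, the $\ln s$ in the denominator cancels and
$$\frac{dI}{da} = \int_{0}^{1} 3 s^{a} \, ds = 3 \left[\frac{s^{a+1}}{a+1}\right]_0^1 = \frac{3}{a + 1}.$$

Integrating with respect to $a$ gives $I(a) = \log{\left(\frac{27 \left(a + 1\right)^{3}}{1331} \right)} + C$.

At $a = \frac{8}{3}$ the integrand is identically $0$, so $I(\frac{8}{3}) = 0$. The closed form gives $0$, hence $C = 0$.

Setting $a = \frac{1}{3}$:
$$I = \log{\left(\frac{64}{1331} \right)}.$$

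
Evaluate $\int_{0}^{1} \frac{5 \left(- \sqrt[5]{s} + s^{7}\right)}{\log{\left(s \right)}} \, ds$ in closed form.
$- \log{\left(\frac{243}{3200000} \right)}$

Introduce a parameter $a$ in the exponent: let $I(a) = \int_{0}^{1} \frac{5 \left(s^{7} - s^{a}\right)}{\log{\left(s \right)}} \, ds$.

Since $\dfrac{\partial}{\partial a}\,s^{a} = s^{a} \ln s$, the $\ln s$ in the denominator cancels and
$$\frac{dI}{da} = \int_{0}^{1} -5 s^{a} \, ds = -5 \left[\frac{s^{a+1}}{a+1}\right]_0^1 = - \frac{5}{a + 1}.$$

Integrating with respect to $a$ gives $I(a) = - \log{\left(\frac{\left(a + 1\right)^{5}}{32768} \right)} + C$.

At $a = 7$ the integrand is identically $0$, so $I(7) = 0$. The closed form gives $0$, hence $C = 0$.

Setting $a = \frac{1}{5}$:
$$I = - \log{\left(\frac{243}{3200000} \right)}.$$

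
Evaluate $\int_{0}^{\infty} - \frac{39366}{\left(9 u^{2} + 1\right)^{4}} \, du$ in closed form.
$- \frac{32805 \pi}{16}$

Recall the elementary integral
$$J(a) = \int_{0}^{\infty} - \frac{6}{a^{2} + u^{2}} \, du = - \frac{3 \pi}{a}.$$

Differentiating under the integral sign with respect to $a$,
$$\frac{dJ}{da} = \int_{0}^{\infty} \frac{12 a}{\left(a^{2} + u^{2}\right)^{2}} \, du = \frac{3 \pi}{a^{2}},$$
so $\int_{0}^{\infty} - \frac{6}{\left(a^{2} + u^{2}\right)^{2}} \, du = - \frac{3 \pi}{2 a^{3}}$.

Repeating — each differentiation of $1/(u^2+a^2)^j$ produces $-2ja/(u^2+a^2)^{j+1}$ — and dividing through by $-2ja$ at each step yields, after $3$ differentiations in total,
$$\int_{0}^{\infty} - \frac{6}{\left(a^{2} + u^{2}\right)^{4}} \, du = - \frac{15 \pi}{16 a^{7}}.$$

Setting $a = \frac{1}{3}$:
$$I = - \frac{32805 \pi}{16}.$$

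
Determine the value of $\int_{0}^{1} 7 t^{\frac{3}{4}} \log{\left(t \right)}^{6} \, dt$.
$\frac{11796480}{117649}$

Start from the elementary integral
$$J(a) = \int_{0}^{1} 7 t^{a} \, dt = \frac{7}{a + 1}.$$

Differentiating under the integral sign brings down a factor of $\ln t$:
$$\frac{dJ}{da} = \int_{0}^{1} 7 t^{a} \log{\left(t \right)} \, dt = - \frac{7}{\left(a + 1\right)^{2}}.$$

Repeating $6$ times in total — each differentiation brings down another $\ln t$ — gives
$$\frac{d^{6}J}{da^{6}} = \int_{0}^{1} 7 t^{a} \log{\left(t \right)}^{6} \, dt = \frac{5040}{\left(a + 1\right)^{7}},$$
and the integrand here is exactly the target integrand, so $I = \frac{5040}{\left(a + 1\right)^{7}}$.

Setting $a = \frac{3}{4}$:
$$I = \frac{11796480}{117649}.$$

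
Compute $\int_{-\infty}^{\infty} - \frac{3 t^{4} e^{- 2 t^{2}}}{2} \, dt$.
$- \frac{9 \sqrt{2} \sqrt{\pi}}{64}$

Start from the elementary integral
$$J(a) = \int_{-\infty}^{\infty} - \frac{3 e^{- a t^{2}}}{2} \, dt = - \frac{3 \sqrt{\pi}}{2 \sqrt{a}}.$$

Differentiating under the integral sign brings down a factor of $(-t^2)$:
$$\frac{dJ}{da} = \int_{-\infty}^{\infty} \frac{3 t^{2} e^{- a t^{2}}}{2} \, dt = \frac{3 \sqrt{\pi}}{4 a^{\frac{3}{2}}}.$$

Repeating twice in total — each differentiation brings down another $(-t^2)$ — gives
$$\frac{d^{2}J}{da^{2}} = \int_{-\infty}^{\infty} - \frac{3 t^{4} e^{- a t^{2}}}{2} \, dt = - \frac{9 \sqrt{\pi}}{8 a^{\frac{5}{2}}},$$
and the integrand here is exactly the target integrand, so $I = - \frac{9 \sqrt{\pi}}{8 a^{\frac{5}{2}}}$.

Setting $a = 2$:
$$I = - \frac{9 \sqrt{2} \sqrt{\pi}}{64}.$$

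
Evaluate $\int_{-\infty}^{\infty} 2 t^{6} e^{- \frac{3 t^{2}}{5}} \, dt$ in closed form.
$\frac{625 \sqrt{15} \sqrt{\pi}}{108}$

Start from the elementary integral
$$J(a) = \int_{-\infty}^{\infty} 2 e^{- a t^{2}} \, dt = \frac{2 \sqrt{\pi}}{\sqrt{a}}.$$

Differentiating under the integral sign brings down a factor of $(-t^2)$:
$$\frac{dJ}{da} = \int_{-\infty}^{\infty} - 2 t^{2} e^{- a t^{2}} \, dt = - \frac{\sqrt{\pi}}{a^{\frac{3}{2}}}.$$

Repeating $3$ times in total — each differentiation brings down another $(-t^2)$ — gives
$$\frac{d^{3}J}{da^{3}} = \int_{-\infty}^{\infty} - 2 t^{6} e^{- a t^{2}} \, dt = - \frac{15 \sqrt{\pi}}{4 a^{\frac{7}{2}}},$$
and the integrand here is $(-1)^{3}$ times the target integrand, so $I = (-1)^{3}\,\frac{d^{3}J}{da^{3}} = \frac{15 \sqrt{\pi}}{4 a^{\frac{7}{2}}}$.

Setting $a = \frac{3}{5}$:
$$I = \frac{625 \sqrt{15} \sqrt{\pi}}{108}.$$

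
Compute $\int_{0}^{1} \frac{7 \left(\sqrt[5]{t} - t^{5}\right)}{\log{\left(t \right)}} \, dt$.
$- \log{\left(78125 \right)}$

Introduce a parameter $a$ in the exponent: let $I(a) = \int_{0}^{1} \frac{7 \left(\sqrt[5]{t} - t^{a}\right)}{\log{\left(t \right)}} \, dt$.

Since $\dfrac{\partial}{\partial a}\,t^{a} = t^{a} \ln t$, the $\ln t$ in the denominator cancels and
$$\frac{dI}{da} = \int_{0}^{1} -7 t^{a} \, dt = -7 \left[\frac{t^{a+1}}{a+1}\right]_0^1 = - \frac{7}{a + 1}.$$

Integrating with respect to $a$ gives $I(a) = - \log{\left(\frac{78125 \left(a + 1\right)^{7}}{279936} \right)} + C$.

At $a = \frac{1}{5}$ the integrand is identically $0$, so $I(\frac{1}{5}) = 0$. The closed form gives $0$, hence $C = 0$.

Setting $a = 5$:
$$I = - \log{\left(78125 \right)}.$$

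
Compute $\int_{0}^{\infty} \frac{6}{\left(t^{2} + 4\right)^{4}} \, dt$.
$\frac{15 \pi}{2048}$

Begin with the known result
$$J(a) = \int_{0}^{\infty} \frac{6}{a^{2} + t^{2}} \, dt = \frac{3 \pi}{a}.$$

Differentiating under the integral sign with respect to $a$,
$$\frac{dJ}{da} = \int_{0}^{\infty} - \frac{12 a}{\left(a^{2} + t^{2}\right)^{2}} \, dt = - \frac{3 \pi}{a^{2}},$$
so $\int_{0}^{\infty} \frac{6}{\left(a^{2} + t^{2}\right)^{2}} \, dt = \frac{3 \pi}{2 a^{3}}$.

Repeating — each differentiation of $1/(t^2+a^2)^j$ produces $-2ja/(t^2+a^2)^{j+1}$ — and dividing through by $-2ja$ at each step yields, after $3$ differentiations in total,
$$\int_{0}^{\infty} \frac{6}{\left(a^{2} + t^{2}\right)^{4}} \, dt = \frac{15 \pi}{16 a^{7}}.$$

Setting $a = 2$:
$$I = \frac{15 \pi}{2048}.$$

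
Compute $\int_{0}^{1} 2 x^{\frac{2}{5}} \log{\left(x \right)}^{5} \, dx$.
$- \frac{3750000}{117649}$

Start from the elementary integral
$$J(a) = \int_{0}^{1} 2 x^{a} \, dx = \frac{2}{a + 1}.$$

Differentiating under the integral sign brings down a factor of $\ln x$:
$$\frac{dJ}{da} = \int_{0}^{1} 2 x^{a} \log{\left(x \right)} \, dx = - \frac{2}{\left(a + 1\right)^{2}}.$$

Repeating $5$ times in total — each differentiation brings down another $\ln x$ — gives
$$\frac{d^{5}J}{da^{5}} = \int_{0}^{1} 2 x^{a} \log{\left(x \right)}^{5} \, dx = - \frac{240}{\left(a + 1\right)^{6}},$$
and the integrand here is exactly the target integrand, so $I = - \frac{240}{\left(a + 1\right)^{6}}$.

Setting $a = \frac{2}{5}$:
$$I = - \frac{3750000}{117649}.$$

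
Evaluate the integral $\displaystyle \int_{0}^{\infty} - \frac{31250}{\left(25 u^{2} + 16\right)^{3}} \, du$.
$- \frac{9375 \pi}{8192}$

Start from the standard arctangent integral
$$J(a) = \int_{0}^{\infty} - \frac{2}{a^{2} + u^{2}} \, du = - \frac{\pi}{a}.$$

Differentiating under the integral sign with respect to $a$,
$$\frac{dJ}{da} = \int_{0}^{\infty} \frac{4 a}{\left(a^{2} + u^{2}\right)^{2}} \, du = \frac{\pi}{a^{2}},$$
so $\int_{0}^{\infty} - \frac{2}{\left(a^{2} + u^{2}\right)^{2}} \, du = - \frac{\pi}{2 a^{3}}$.

Repeating — each differentiation of $1/(u^2+a^2)^j$ produces $-2ja/(u^2+a^2)^{j+1}$ — and dividing through by $-2ja$ at each step yields, after $2$ differentiations in total,
$$\int_{0}^{\infty} - \frac{2}{\left(a^{2} + u^{2}\right)^{3}} \, du = - \frac{3 \pi}{8 a^{5}}.$$

Setting $a = \frac{4}{5}$:
$$I = - \frac{9375 \pi}{8192}.$$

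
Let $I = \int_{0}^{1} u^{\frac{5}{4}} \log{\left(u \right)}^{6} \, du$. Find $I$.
$\frac{1310720}{531441}$

Start from the elementary integral
$$J(a) = \int_{0}^{1} u^{a} \, du = \frac{1}{a + 1}.$$

Differentiating under the integral sign brings down a factor of $\ln u$:
$$\frac{dJ}{da} = \int_{0}^{1} u^{a} \log{\left(u \right)} \, du = - \frac{1}{\left(a + 1\right)^{2}}.$$

Repeating $6$ times in total — each differentiation brings down another $\ln u$ — gives
$$\frac{d^{6}J}{da^{6}} = \int_{0}^{1} u^{a} \log{\left(u \right)}^{6} \, du = \frac{720}{\left(a + 1\right)^{7}},$$
and the integrand here is exactly the target integrand, so $I = \frac{720}{\left(a + 1\right)^{7}}$.

Setting $a = \frac{5}{4}$:
$$I = \frac{1310720}{531441}.$$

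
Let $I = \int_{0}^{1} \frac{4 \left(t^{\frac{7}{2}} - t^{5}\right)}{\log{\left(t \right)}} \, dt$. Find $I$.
$- \log{\left(\frac{256}{81} \right)}$

Replace the exponent $5$ by a parameter $a$: let $I(a) = \int_{0}^{1} \frac{4 \left(t^{\frac{7}{2}} - t^{a}\right)}{\log{\left(t \right)}} \, dt$.

Since $\dfrac{\partial}{\partial a}\,t^{a} = t^{a} \ln t$, the $\ln t$ in the denominator cancels and
$$\frac{dI}{da} = \int_{0}^{1} -4 t^{a} \, dt = -4 \left[\frac{t^{a+1}}{a+1}\right]_0^1 = - \frac{4}{a + 1}.$$

Integrating with respect to $a$ gives $I(a) = - \log{\left(\frac{16 \left(a + 1\right)^{4}}{6561} \right)} + C$.

At $a = \frac{7}{2}$ the integrand is identically $0$, so $I(\frac{7}{2}) = 0$. The closed form gives $0$, hence $C = 0$.

Setting $a = 5$:
$$I = - \log{\left(\frac{256}{81} \right)}.$$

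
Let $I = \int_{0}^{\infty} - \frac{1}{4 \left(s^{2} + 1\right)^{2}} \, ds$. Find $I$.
$- \frac{\pi}{16}$

Begin with the known result
$$J(a) = \int_{0}^{\infty} - \frac{1}{4 \left(a^{2} + s^{2}\right)} \, ds = - \frac{\pi}{8 a}.$$

Differentiating under the integral sign with respect to $a$,
$$\frac{dJ}{da} = \int_{0}^{\infty} \frac{a}{2 \left(a^{2} + s^{2}\right)^{2}} \, ds = \frac{\pi}{8 a^{2}},$$
so $\int_{0}^{\infty} - \frac{1}{4 \left(a^{2} + s^{2}\right)^{2}} \, ds = - \frac{\pi}{16 a^{3}}$.

Setting $a = 1$:
$$I = - \frac{\pi}{16}.$$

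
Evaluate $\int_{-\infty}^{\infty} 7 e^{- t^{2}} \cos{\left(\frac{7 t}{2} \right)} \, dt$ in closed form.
$\frac{7 \sqrt{\pi}}{e^{\frac{49}{16}}}$

Define $I(b) = \int_{-\infty}^{\infty} 7 e^{- t^{2}} \cos{\left(b t \right)} \, dt$.

Differentiating under the integral sign,
$$I'(b) = \int_{-\infty}^{\infty} - 7 t e^{- t^{2}} \sin{\left(b t \right)} \, dt.$$

Integrate $\int_{-\infty}^{\infty} t \sin(b t)\, e^{- t^{2}}\, dt$ by parts with $u = \sin(b t)$ and $dv = t\, e^{- t^{2}}\, dt$, giving $v = - \frac{e^{- t^{2}}}{2}$. The boundary term vanishes and
$$\int_{-\infty}^{\infty} t \sin(b t)\, e^{- t^{2}}\, dt = \frac{b}{2} \int_{-\infty}^{\infty} \cos(b t)\, e^{- t^{2}}\, dt,$$
so $I'(b) = - \frac{b}{2}\, I(b)$.

This is a separable first-order ODE; solving with the initial condition $I(0) = \int_{-\infty}^{\infty} 7 e^{- t^{2}}\,dt = 7 \sqrt{\pi}$ gives
$$I(b) = 7 \sqrt{\pi} e^{- \frac{b^{2}}{4}}.$$

Setting $b = \frac{7}{2}$:
$$I = \frac{7 \sqrt{\pi}}{e^{\frac{49}{16}}}.$$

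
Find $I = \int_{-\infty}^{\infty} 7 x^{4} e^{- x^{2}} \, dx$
$\frac{21 \sqrt{\pi}}{4}$

Start from the elementary integral
$$J(a) = \int_{-\infty}^{\infty} 7 e^{- a x^{2}} \, dx = \frac{7 \sqrt{\pi}}{\sqrt{a}}.$$

Differentiating under the integral sign brings down a factor of $(-x^2)$:
$$\frac{dJ}{da} = \int_{-\infty}^{\infty} - 7 x^{2} e^{- a x^{2}} \, dx = - \frac{7 \sqrt{\pi}}{2 a^{\frac{3}{2}}}.$$

Repeating twice in total — each differentiation brings down another $(-x^2)$ — gives
$$\frac{d^{2}J}{da^{2}} = \int_{-\infty}^{\infty} 7 x^{4} e^{- a x^{2}} \, dx = \frac{21 \sqrt{\pi}}{4 a^{\frac{5}{2}}},$$
and the integrand here is exactly the target integrand, so $I = \frac{21 \sqrt{\pi}}{4 a^{\frac{5}{2}}}$.

Setting $a = 1$:
$$I = \frac{21 \sqrt{\pi}}{4}.$$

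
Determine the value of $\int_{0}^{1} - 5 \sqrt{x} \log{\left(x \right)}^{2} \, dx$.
$- \frac{80}{27}$

Start from the elementary integral
$$J(a) = \int_{0}^{1} - 5 x^{a} \, dx = - \frac{5}{a + 1}.$$

Differentiating under the integral sign brings down a factor of $\ln x$:
$$\frac{dJ}{da} = \int_{0}^{1} - 5 x^{a} \log{\left(x \right)} \, dx = \frac{5}{\left(a + 1\right)^{2}}.$$

Repeating twice in total — each differentiation brings down another $\ln x$ — gives
$$\frac{d^{2}J}{da^{2}} = \int_{0}^{1} - 5 x^{a} \log{\left(x \right)}^{2} \, dx = - \frac{10}{\left(a + 1\right)^{3}},$$
and the integrand here is exactly the target integrand, so $I = - \frac{10}{\left(a + 1\right)^{3}}$.

Setting $a = \frac{1}{2}$:
$$I = - \frac{80}{27}.$$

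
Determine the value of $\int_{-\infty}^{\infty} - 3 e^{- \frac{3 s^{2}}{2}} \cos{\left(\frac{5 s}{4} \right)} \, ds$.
$- \frac{\sqrt{6} \sqrt{\pi}}{e^{\frac{25}{96}}}$

Define $I(b) = \int_{-\infty}^{\infty} - 3 e^{- \frac{3 s^{2}}{2}} \cos{\left(b s \right)} \, ds$.

Differentiating under the integral sign,
$$I'(b) = \int_{-\infty}^{\infty} 3 s e^{- \frac{3 s^{2}}{2}} \sin{\left(b s \right)} \, ds.$$

Integrate $\int_{-\infty}^{\infty} s \sin(b s)\, e^{- \frac{3 s^{2}}{2}}\, ds$ by parts with $u = \sin(b s)$ and $dv = s\, e^{- \frac{3 s^{2}}{2}}\, ds$, giving $v = - \frac{e^{- \frac{3 s^{2}}{2}}}{3}$. The boundary term vanishes and
$$\int_{-\infty}^{\infty} s \sin(b s)\, e^{- \frac{3 s^{2}}{2}}\, ds = \frac{b}{3} \int_{-\infty}^{\infty} \cos(b s)\, e^{- \frac{3 s^{2}}{2}}\, ds,$$
so $I'(b) = - \frac{b}{3}\, I(b)$.

This is a separable first-order ODE; solving with the initial condition $I(0) = \int_{-\infty}^{\infty} - 3 e^{- \frac{3 s^{2}}{2}}\,ds = - \sqrt{6} \sqrt{\pi}$ gives
$$I(b) = - \sqrt{6} \sqrt{\pi} e^{- \frac{b^{2}}{6}}.$$

Setting $b = \frac{5}{4}$:
$$I = - \frac{\sqrt{6} \sqrt{\pi}}{e^{\frac{25}{96}}}.$$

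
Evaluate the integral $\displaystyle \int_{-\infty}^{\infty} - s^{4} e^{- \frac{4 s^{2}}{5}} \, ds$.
$- \frac{75 \sqrt{5} \sqrt{\pi}}{128}$

Consider the simpler parametrised integral
$$J(a) = \int_{-\infty}^{\infty} - e^{- a s^{2}} \, ds = - \frac{\sqrt{\pi}}{\sqrt{a}}.$$

Differentiating under the integral sign brings down a factor of $(-s^2)$:
$$\frac{dJ}{da} = \int_{-\infty}^{\infty} s^{2} e^{- a s^{2}} \, ds = \frac{\sqrt{\pi}}{2 a^{\frac{3}{2}}}.$$

Repeating twice in total — each differentiation brings down another $(-s^2)$ — gives
$$\frac{d^{2}J}{da^{2}} = \int_{-\infty}^{\infty} - s^{4} e^{- a s^{2}} \, ds = - \frac{3 \sqrt{\pi}}{4 a^{\frac{5}{2}}},$$
and the integrand here is exactly the target integrand, so $I = - \frac{3 \sqrt{\pi}}{4 a^{\frac{5}{2}}}$.

Setting $a = \frac{4}{5}$:
$$I = - \frac{75 \sqrt{5} \sqrt{\pi}}{128}.$$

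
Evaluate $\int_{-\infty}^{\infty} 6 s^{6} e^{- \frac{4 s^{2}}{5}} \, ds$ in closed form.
$\frac{5625 \sqrt{5} \sqrt{\pi}}{512}$

Start from the elementary integral
$$J(a) = \int_{-\infty}^{\infty} 6 e^{- a s^{2}} \, ds = \frac{6 \sqrt{\pi}}{\sqrt{a}}.$$

Differentiating under the integral sign brings down a factor of $(-s^2)$:
$$\frac{dJ}{da} = \int_{-\infty}^{\infty} - 6 s^{2} e^{- a s^{2}} \, ds = - \frac{3 \sqrt{\pi}}{a^{\frac{3}{2}}}.$$

Repeating $3$ times in total — each differentiation brings down another $(-s^2)$ — gives
$$\frac{d^{3}J}{da^{3}} = \int_{-\infty}^{\infty} - 6 s^{6} e^{- a s^{2}} \, ds = - \frac{45 \sqrt{\pi}}{4 a^{\frac{7}{2}}},$$
and the integrand here is $(-1)^{3}$ times the target integrand, so $I = (-1)^{3}\,\frac{d^{3}J}{da^{3}} = \frac{45 \sqrt{\pi}}{4 a^{\frac{7}{2}}}$.

Setting $a = \frac{4}{5}$:
$$I = \frac{5625 \sqrt{5} \sqrt{\pi}}{512}.$$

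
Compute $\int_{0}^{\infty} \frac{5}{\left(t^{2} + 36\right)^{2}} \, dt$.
$\frac{5 \pi}{864}$

Begin with the known result
$$J(a) = \int_{0}^{\infty} \frac{5}{a^{2} + t^{2}} \, dt = \frac{5 \pi}{2 a}.$$

Differentiating under the integral sign with respect to $a$,
$$\frac{dJ}{da} = \int_{0}^{\infty} - \frac{10 a}{\left(a^{2} + t^{2}\right)^{2}} \, dt = - \frac{5 \pi}{2 a^{2}},$$
so $\int_{0}^{\infty} \frac{5}{\left(a^{2} + t^{2}\right)^{2}} \, dt = \frac{5 \pi}{4 a^{3}}$.

Setting $a = 6$:
$$I = \frac{5 \pi}{864}.$$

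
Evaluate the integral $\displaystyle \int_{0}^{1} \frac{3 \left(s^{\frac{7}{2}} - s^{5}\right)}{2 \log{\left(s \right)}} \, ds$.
$\log{\left(\frac{3 \sqrt{3}}{8} \right)}$

Introduce a parameter $a$ in the exponent: let $I(a) = \int_{0}^{1} \frac{3 \left(- s^{5} + s^{a}\right)}{2 \log{\left(s \right)}} \, ds$.

Since $\dfrac{\partial}{\partial a}\,s^{a} = s^{a} \ln s$, the $\ln s$ in the denominator cancels and
$$\frac{dI}{da} = \int_{0}^{1} \frac{3}{2} s^{a} \, ds = \frac{3}{2} \left[\frac{s^{a+1}}{a+1}\right]_0^1 = \frac{3}{2 \left(a + 1\right)}.$$

Integrating with respect to $a$ gives $I(a) = \frac{3 \log{\left(a + 1 \right)}}{2} - \frac{3 \log{\left(6 \right)}}{2} + C$.

At $a = 5$ the integrand is identically $0$, so $I(5) = 0$. The closed form gives $0$, hence $C = 0$.

Setting $a = \frac{7}{2}$:
$$I = \log{\left(\frac{3 \sqrt{3}}{8} \right)}.$$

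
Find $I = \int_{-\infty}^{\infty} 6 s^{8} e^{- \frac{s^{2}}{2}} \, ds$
$630 \sqrt{2} \sqrt{\pi}$

Begin with the known integral
$$J(a) = \int_{-\infty}^{\infty} 6 e^{- a s^{2}} \, ds = \frac{6 \sqrt{\pi}}{\sqrt{a}}.$$

Differentiating under the integral sign brings down a factor of $(-s^2)$:
$$\frac{dJ}{da} = \int_{-\infty}^{\infty} - 6 s^{2} e^{- a s^{2}} \, ds = - \frac{3 \sqrt{\pi}}{a^{\frac{3}{2}}}.$$

Repeating $4$ times in total — each differentiation brings down another $(-s^2)$ — gives
$$\frac{d^{4}J}{da^{4}} = \int_{-\infty}^{\infty} 6 s^{8} e^{- a s^{2}} \, ds = \frac{315 \sqrt{\pi}}{8 a^{\frac{9}{2}}},$$
and the integrand here is exactly the target integrand, so $I = \frac{315 \sqrt{\pi}}{8 a^{\frac{9}{2}}}$.

Setting $a = \frac{1}{2}$:
$$I = 630 \sqrt{2} \sqrt{\pi}.$$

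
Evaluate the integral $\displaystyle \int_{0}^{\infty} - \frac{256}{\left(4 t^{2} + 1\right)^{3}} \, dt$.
$- 24 \pi$

Recall the elementary integral
$$J(a) = \int_{0}^{\infty} - \frac{4}{a^{2} + t^{2}} \, dt = - \frac{2 \pi}{a}.$$

Differentiating under the integral sign with respect to $a$,
$$\frac{dJ}{da} = \int_{0}^{\infty} \frac{8 a}{\left(a^{2} + t^{2}\right)^{2}} \, dt = \frac{2 \pi}{a^{2}},$$
so $\int_{0}^{\infty} - \frac{4}{\left(a^{2} + t^{2}\right)^{2}} \, dt = - \frac{\pi}{a^{3}}$.

Repeating — each differentiation of $1/(t^2+a^2)^j$ produces $-2ja/(t^2+a^2)^{j+1}$ — and dividing through by $-2ja$ at each step yields, after $2$ differentiations in total,
$$\int_{0}^{\infty} - \frac{4}{\left(a^{2} + t^{2}\right)^{3}} \, dt = - \frac{3 \pi}{4 a^{5}}.$$

Setting $a = \frac{1}{2}$:
$$I = - 24 \pi.$$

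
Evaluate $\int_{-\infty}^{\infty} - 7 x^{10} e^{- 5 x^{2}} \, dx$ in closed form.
$- \frac{1323 \sqrt{5} \sqrt{\pi}}{100000}$

Consider the simpler parametrised integral
$$J(a) = \int_{-\infty}^{\infty} - 7 e^{- a x^{2}} \, dx = - \frac{7 \sqrt{\pi}}{\sqrt{a}}.$$

Differentiating under the integral sign brings down a factor of $(-x^2)$:
$$\frac{dJ}{da} = \int_{-\infty}^{\infty} 7 x^{2} e^{- a x^{2}} \, dx = \frac{7 \sqrt{\pi}}{2 a^{\frac{3}{2}}}.$$

Repeating $5$ times in total — each differentiation brings down another $(-x^2)$ — gives
$$\frac{d^{5}J}{da^{5}} = \int_{-\infty}^{\infty} 7 x^{10} e^{- a x^{2}} \, dx = \frac{6615 \sqrt{\pi}}{32 a^{\frac{11}{2}}},$$
and the integrand here is $(-1)^{5}$ times the target integrand, so $I = (-1)^{5}\,\frac{d^{5}J}{da^{5}} = - \frac{6615 \sqrt{\pi}}{32 a^{\frac{11}{2}}}$.

Setting $a = 5$:
$$I = - \frac{1323 \sqrt{5} \sqrt{\pi}}{100000}.$$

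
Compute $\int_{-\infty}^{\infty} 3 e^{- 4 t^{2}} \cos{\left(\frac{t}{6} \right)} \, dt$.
$\frac{3 \sqrt{\pi}}{2 e^{\frac{1}{576}}}$

Treat the cosine frequency as a parameter and define $I(b) = \int_{-\infty}^{\infty} 3 e^{- 4 t^{2}} \cos{\left(b t \right)} \, dt$.

Differentiating under the integral sign,
$$I'(b) = \int_{-\infty}^{\infty} - 3 t e^{- 4 t^{2}} \sin{\left(b t \right)} \, dt.$$

Integrate $\int_{-\infty}^{\infty} t \sin(b t)\, e^{- 4 t^{2}}\, dt$ by parts with $u = \sin(b t)$ and $dv = t\, e^{- 4 t^{2}}\, dt$, giving $v = - \frac{e^{- 4 t^{2}}}{8}$. The boundary term vanishes and
$$\int_{-\infty}^{\infty} t \sin(b t)\, e^{- 4 t^{2}}\, dt = \frac{b}{8} \int_{-\infty}^{\infty} \cos(b t)\, e^{- 4 t^{2}}\, dt,$$
so $I'(b) = - \frac{b}{8}\, I(b)$.

This is a separable first-order ODE; solving with the initial condition $I(0) = \int_{-\infty}^{\infty} 3 e^{- 4 t^{2}}\,dt = \frac{3 \sqrt{\pi}}{2}$ gives
$$I(b) = \frac{3 \sqrt{\pi} e^{- \frac{b^{2}}{16}}}{2}.$$

Setting $b = \frac{1}{6}$:
$$I = \frac{3 \sqrt{\pi}}{2 e^{\frac{1}{576}}}.$$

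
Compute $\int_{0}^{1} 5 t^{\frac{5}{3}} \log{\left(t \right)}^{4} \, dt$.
$\frac{3645}{4096}$

Start from the elementary integral
$$J(a) = \int_{0}^{1} 5 t^{a} \, dt = \frac{5}{a + 1}.$$

Differentiating under the integral sign brings down a factor of $\ln t$:
$$\frac{dJ}{da} = \int_{0}^{1} 5 t^{a} \log{\left(t \right)} \, dt = - \frac{5}{\left(a + 1\right)^{2}}.$$

Repeating $4$ times in total — each differentiation brings down another $\ln t$ — gives
$$\frac{d^{4}J}{da^{4}} = \int_{0}^{1} 5 t^{a} \log{\left(t \right)}^{4} \, dt = \frac{120}{\left(a + 1\right)^{5}},$$
and the integrand here is exactly the target integrand, so $I = \frac{120}{\left(a + 1\right)^{5}}$.

Setting $a = \frac{5}{3}$:
$$I = \frac{3645}{4096}.$$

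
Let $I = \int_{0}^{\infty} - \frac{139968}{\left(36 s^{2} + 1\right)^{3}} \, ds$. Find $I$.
$- 4374 \pi$

Start from the standard arctangent integral
$$J(a) = \int_{0}^{\infty} - \frac{3}{a^{2} + s^{2}} \, ds = - \frac{3 \pi}{2 a}.$$

Differentiating under the integral sign with respect to $a$,
$$\frac{dJ}{da} = \int_{0}^{\infty} \frac{6 a}{\left(a^{2} + s^{2}\right)^{2}} \, ds = \frac{3 \pi}{2 a^{2}},$$
so $\int_{0}^{\infty} - \frac{3}{\left(a^{2} + s^{2}\right)^{2}} \, ds = - \frac{3 \pi}{4 a^{3}}$.

Repeating — each differentiation of $1/(s^2+a^2)^j$ produces $-2ja/(s^2+a^2)^{j+1}$ — and dividing through by $-2ja$ at each step yields, after $2$ differentiations in total,
$$\int_{0}^{\infty} - \frac{3}{\left(a^{2} + s^{2}\right)^{3}} \, ds = - \frac{9 \pi}{16 a^{5}}.$$

Setting $a = \frac{1}{6}$:
$$I = - 4374 \pi.$$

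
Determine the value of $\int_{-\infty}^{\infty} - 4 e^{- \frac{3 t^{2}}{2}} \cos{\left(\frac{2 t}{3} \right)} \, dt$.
$- \frac{4 \sqrt{6} \sqrt{\pi}}{3 e^{\frac{2}{27}}}$

Let $b$ denote the cosine frequency and define $I(b) = \int_{-\infty}^{\infty} - 4 e^{- \frac{3 t^{2}}{2}} \cos{\left(b t \right)} \, dt$.

Differentiating under the integral sign,
$$I'(b) = \int_{-\infty}^{\infty} 4 t e^{- \frac{3 t^{2}}{2}} \sin{\left(b t \right)} \, dt.$$

Integrate $\int_{-\infty}^{\infty} t \sin(b t)\, e^{- \frac{3 t^{2}}{2}}\, dt$ by parts with $u = \sin(b t)$ and $dv = t\, e^{- \frac{3 t^{2}}{2}}\, dt$, giving $v = - \frac{e^{- \frac{3 t^{2}}{2}}}{3}$. The boundary term vanishes and
$$\int_{-\infty}^{\infty} t \sin(b t)\, e^{- \frac{3 t^{2}}{2}}\, dt = \frac{b}{3} \int_{-\infty}^{\infty} \cos(b t)\, e^{- \frac{3 t^{2}}{2}}\, dt,$$
so $I'(b) = - \frac{b}{3}\, I(b)$.

This is a separable first-order ODE; solving with the initial condition $I(0) = \int_{-\infty}^{\infty} - 4 e^{- \frac{3 t^{2}}{2}}\,dt = - \frac{4 \sqrt{6} \sqrt{\pi}}{3}$ gives
$$I(b) = - \frac{4 \sqrt{6} \sqrt{\pi} e^{- \frac{b^{2}}{6}}}{3}.$$

Setting $b = \frac{2}{3}$:
$$I = - \frac{4 \sqrt{6} \sqrt{\pi}}{3 e^{\frac{2}{27}}}.$$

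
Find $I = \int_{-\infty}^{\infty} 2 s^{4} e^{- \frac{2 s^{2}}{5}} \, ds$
$\frac{75 \sqrt{10} \sqrt{\pi}}{16}$

Start from the elementary integral
$$J(a) = \int_{-\infty}^{\infty} 2 e^{- a s^{2}} \, ds = \frac{2 \sqrt{\pi}}{\sqrt{a}}.$$

Differentiating under the integral sign brings down a factor of $(-s^2)$:
$$\frac{dJ}{da} = \int_{-\infty}^{\infty} - 2 s^{2} e^{- a s^{2}} \, ds = - \frac{\sqrt{\pi}}{a^{\frac{3}{2}}}.$$

Repeating twice in total — each differentiation brings down another $(-s^2)$ — gives
$$\frac{d^{2}J}{da^{2}} = \int_{-\infty}^{\infty} 2 s^{4} e^{- a s^{2}} \, ds = \frac{3 \sqrt{\pi}}{2 a^{\frac{5}{2}}},$$
and the integrand here is exactly the target integrand, so $I = \frac{3 \sqrt{\pi}}{2 a^{\frac{5}{2}}}$.

Setting $a = \frac{2}{5}$:
$$I = \frac{75 \sqrt{10} \sqrt{\pi}}{16}.$$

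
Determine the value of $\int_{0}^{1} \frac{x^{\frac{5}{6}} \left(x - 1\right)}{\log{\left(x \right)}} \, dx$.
$- \log{\left(11 \right)} + \log{\left(17 \right)}$

Replace the exponent $\frac{5}{6}$ by a parameter $a$: let $I(a) = \int_{0}^{1} \frac{x^{\frac{11}{6}} - x^{a}}{\log{\left(x \right)}} \, dx$.

Since $\dfrac{\partial}{\partial a}\,x^{a} = x^{a} \ln x$, the $\ln x$ in the denominator cancels and
$$\frac{dI}{da} = \int_{0}^{1} -1 x^{a} \, dx = -1 \left[\frac{x^{a+1}}{a+1}\right]_0^1 = - \frac{1}{a + 1}.$$

Integrating with respect to $a$ gives $I(a) = - \log{\left(\frac{6 a}{17} + \frac{6}{17} \right)} + C$.

At $a = \frac{11}{6}$ the integrand is identically $0$, so $I(\frac{11}{6}) = 0$. The closed form gives $0$, hence $C = 0$.

Setting $a = \frac{5}{6}$:
$$I = - \log{\left(11 \right)} + \log{\left(17 \right)}.$$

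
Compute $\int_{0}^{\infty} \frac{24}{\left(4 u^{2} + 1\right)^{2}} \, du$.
$3 \pi$

Recall the elementary integral
$$J(a) = \int_{0}^{\infty} \frac{3}{2 \left(a^{2} + u^{2}\right)} \, du = \frac{3 \pi}{4 a}.$$

Differentiating under the integral sign with respect to $a$,
$$\frac{dJ}{da} = \int_{0}^{\infty} - \frac{3 a}{\left(a^{2} + u^{2}\right)^{2}} \, du = - \frac{3 \pi}{4 a^{2}},$$
so $\int_{0}^{\infty} \frac{3}{2 \left(a^{2} + u^{2}\right)^{2}} \, du = \frac{3 \pi}{8 a^{3}}$.

Setting $a = \frac{1}{2}$:
$$I = 3 \pi.$$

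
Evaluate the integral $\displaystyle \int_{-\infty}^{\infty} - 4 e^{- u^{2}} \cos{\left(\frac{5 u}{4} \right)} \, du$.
$- \frac{4 \sqrt{\pi}}{e^{\frac{25}{64}}}$

Define $I(b) = \int_{-\infty}^{\infty} - 4 e^{- u^{2}} \cos{\left(b u \right)} \, du$.

Differentiating under the integral sign,
$$I'(b) = \int_{-\infty}^{\infty} 4 u e^{- u^{2}} \sin{\left(b u \right)} \, du.$$

Integrate $\int_{-\infty}^{\infty} u \sin(b u)\, e^{- u^{2}}\, du$ by parts with $w = \sin(b u)$ and $dv = u\, e^{- u^{2}}\, du$, giving $v = - \frac{e^{- u^{2}}}{2}$. The boundary term vanishes and
$$\int_{-\infty}^{\infty} u \sin(b u)\, e^{- u^{2}}\, du = \frac{b}{2} \int_{-\infty}^{\infty} \cos(b u)\, e^{- u^{2}}\, du,$$
so $I'(b) = - \frac{b}{2}\, I(b)$.

This is a separable first-order ODE; solving with the initial condition $I(0) = \int_{-\infty}^{\infty} - 4 e^{- u^{2}}\,du = - 4 \sqrt{\pi}$ gives
$$I(b) = - 4 \sqrt{\pi} e^{- \frac{b^{2}}{4}}.$$

Setting $b = \frac{5}{4}$:
$$I = - \frac{4 \sqrt{\pi}}{e^{\frac{25}{64}}}.$$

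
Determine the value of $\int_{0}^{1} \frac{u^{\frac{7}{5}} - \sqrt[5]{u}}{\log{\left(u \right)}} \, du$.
$\log{\left(2 \right)}$

Replace the exponent $\frac{1}{5}$ by a parameter $a$: let $I(a) = \int_{0}^{1} \frac{u^{\frac{7}{5}} - u^{a}}{\log{\left(u \right)}} \, du$.

Since $\dfrac{\partial}{\partial a}\,u^{a} = u^{a} \ln u$, the $\ln u$ in the denominator cancels and
$$\frac{dI}{da} = \int_{0}^{1} -1 u^{a} \, du = -1 \left[\frac{u^{a+1}}{a+1}\right]_0^1 = - \frac{1}{a + 1}.$$

Integrating with respect to $a$ gives $I(a) = - \log{\left(\frac{5 a}{12} + \frac{5}{12} \right)} + C$.

At $a = \frac{7}{5}$ the integrand is identically $0$, so $I(\frac{7}{5}) = 0$. The closed form gives $0$, hence $C = 0$.

Setting $a = \frac{1}{5}$:
$$I = \log{\left(2 \right)}.$$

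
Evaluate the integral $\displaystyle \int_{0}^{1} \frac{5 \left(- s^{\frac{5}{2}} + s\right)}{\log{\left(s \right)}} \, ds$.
$\log{\left(\frac{1024}{16807} \right)}$

Introduce a parameter $a$ in the exponent: let $I(a) = \int_{0}^{1} \frac{5 \left(- s^{\frac{5}{2}} + s^{a}\right)}{\log{\left(s \right)}} \, ds$.

Since $\dfrac{\partial}{\partial a}\,s^{a} = s^{a} \ln s$, the $\ln s$ in the denominator cancels and
$$\frac{dI}{da} = \int_{0}^{1} 5 s^{a} \, ds = 5 \left[\frac{s^{a+1}}{a+1}\right]_0^1 = \frac{5}{a + 1}.$$

Integrating with respect to $a$ gives $I(a) = \log{\left(\frac{32 \left(a + 1\right)^{5}}{16807} \right)} + C$.

At $a = \frac{5}{2}$ the integrand is identically $0$, so $I(\frac{5}{2}) = 0$. The closed form gives $0$, hence $C = 0$.

Setting $a = 1$:
$$I = \log{\left(\frac{1024}{16807} \right)}.$$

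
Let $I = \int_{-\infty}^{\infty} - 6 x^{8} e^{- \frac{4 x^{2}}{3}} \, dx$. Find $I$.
$- \frac{25515 \sqrt{3} \sqrt{\pi}}{4096}$

Consider the simpler parametrised integral
$$J(a) = \int_{-\infty}^{\infty} - 6 e^{- a x^{2}} \, dx = - \frac{6 \sqrt{\pi}}{\sqrt{a}}.$$

Differentiating under the integral sign brings down a factor of $(-x^2)$:
$$\frac{dJ}{da} = \int_{-\infty}^{\infty} 6 x^{2} e^{- a x^{2}} \, dx = \frac{3 \sqrt{\pi}}{a^{\frac{3}{2}}}.$$

Repeating $4$ times in total — each differentiation brings down another $(-x^2)$ — gives
$$\frac{d^{4}J}{da^{4}} = \int_{-\infty}^{\infty} - 6 x^{8} e^{- a x^{2}} \, dx = - \frac{315 \sqrt{\pi}}{8 a^{\frac{9}{2}}},$$
and the integrand here is exactly the target integrand, so $I = - \frac{315 \sqrt{\pi}}{8 a^{\frac{9}{2}}}$.

Setting $a = \frac{4}{3}$:
$$I = - \frac{25515 \sqrt{3} \sqrt{\pi}}{4096}.$$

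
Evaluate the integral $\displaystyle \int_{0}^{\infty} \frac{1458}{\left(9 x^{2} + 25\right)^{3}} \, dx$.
$\frac{729 \pi}{25000}$

Recall the elementary integral
$$J(a) = \int_{0}^{\infty} \frac{2}{a^{2} + x^{2}} \, dx = \frac{\pi}{a}.$$

Differentiating under the integral sign with respect to $a$,
$$\frac{dJ}{da} = \int_{0}^{\infty} - \frac{4 a}{\left(a^{2} + x^{2}\right)^{2}} \, dx = - \frac{\pi}{a^{2}},$$
so $\int_{0}^{\infty} \frac{2}{\left(a^{2} + x^{2}\right)^{2}} \, dx = \frac{\pi}{2 a^{3}}$.

Repeating — each differentiation of $1/(x^2+a^2)^j$ produces $-2ja/(x^2+a^2)^{j+1}$ — and dividing through by $-2ja$ at each step yields, after $2$ differentiations in total,
$$\int_{0}^{\infty} \frac{2}{\left(a^{2} + x^{2}\right)^{3}} \, dx = \frac{3 \pi}{8 a^{5}}.$$

Setting $a = \frac{5}{3}$:
$$I = \frac{729 \pi}{25000}.$$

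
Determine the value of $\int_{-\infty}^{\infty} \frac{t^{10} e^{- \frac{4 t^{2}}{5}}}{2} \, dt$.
$\frac{2953125 \sqrt{5} \sqrt{\pi}}{131072}$

Start from the elementary integral
$$J(a) = \int_{-\infty}^{\infty} \frac{e^{- a t^{2}}}{2} \, dt = \frac{\sqrt{\pi}}{2 \sqrt{a}}.$$

Differentiating under the integral sign brings down a factor of $(-t^2)$:
$$\frac{dJ}{da} = \int_{-\infty}^{\infty} - \frac{t^{2} e^{- a t^{2}}}{2} \, dt = - \frac{\sqrt{\pi}}{4 a^{\frac{3}{2}}}.$$

Repeating $5$ times in total — each differentiation brings down another $(-t^2)$ — gives
$$\frac{d^{5}J}{da^{5}} = \int_{-\infty}^{\infty} - \frac{t^{10} e^{- a t^{2}}}{2} \, dt = - \frac{945 \sqrt{\pi}}{64 a^{\frac{11}{2}}},$$
and the integrand here is $(-1)^{5}$ times the target integrand, so $I = (-1)^{5}\,\frac{d^{5}J}{da^{5}} = \frac{945 \sqrt{\pi}}{64 a^{\frac{11}{2}}}$.

Setting $a = \frac{4}{5}$:
$$I = \frac{2953125 \sqrt{5} \sqrt{\pi}}{131072}.$$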